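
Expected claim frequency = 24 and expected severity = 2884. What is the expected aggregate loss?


E[S] = E[N] * E[X]
= 24 * 2884
= 69216


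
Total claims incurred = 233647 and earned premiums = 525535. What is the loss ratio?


Loss ratio = claims / premiums
= 233647 / 525535
= 0.4446


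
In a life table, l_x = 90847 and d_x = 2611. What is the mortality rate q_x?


q_x = d_x / l_x
= 2611 / 90847
= 0.0287


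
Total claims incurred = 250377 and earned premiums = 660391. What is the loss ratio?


Loss ratio = claims / premiums
= 250377 / 660391
= 0.3791


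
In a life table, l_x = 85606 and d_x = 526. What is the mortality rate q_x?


q_x = d_x / l_x
= 526 / 85606
= 0.0061


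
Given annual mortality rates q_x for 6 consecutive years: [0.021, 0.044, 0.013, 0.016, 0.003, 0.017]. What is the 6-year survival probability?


p_k = 1 - q_k for each year
Survival = product of (1 - q_k)
= 0.979 * 0.956 * 0.987 * 0.984 * 0.997 * 0.983
= 0.8908


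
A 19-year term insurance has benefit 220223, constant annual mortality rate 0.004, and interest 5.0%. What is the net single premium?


NSP = benefit * sum_{k=0}^{n-1} k_p_x * q * v^(k+1)
With constant q=0.004, v=0.952381
Sum = 0.04691
NSP = 220223 * 0.04691
= 10330.6324


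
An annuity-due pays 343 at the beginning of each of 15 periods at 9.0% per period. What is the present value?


PV_due = PMT * (1-(1+i)^(-n))/i * (1+i)
PV_immediate = 2764.8161
PV_due = 2764.8161 * 1.09
= 3013.6496


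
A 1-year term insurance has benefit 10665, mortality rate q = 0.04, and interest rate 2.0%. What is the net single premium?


NSP = benefit * q * v
v = 1/(1+i) = 0.980392
NSP = 10665 * 0.04 * 0.980392
= 418.2353


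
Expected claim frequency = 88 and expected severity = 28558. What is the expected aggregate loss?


E[S] = E[N] * E[X]
= 88 * 28558
= 2.5131e+06


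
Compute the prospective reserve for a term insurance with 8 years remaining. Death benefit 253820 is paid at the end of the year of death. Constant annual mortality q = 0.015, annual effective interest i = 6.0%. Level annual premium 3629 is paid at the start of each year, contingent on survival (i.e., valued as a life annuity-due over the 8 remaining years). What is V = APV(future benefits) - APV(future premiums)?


v = 1/(1+i) = 0.943396
APV(future benefits) per unit = sum_{k=0}^{7} k_p_x * q * v^(k+1) = 0.088808
APV(future benefits) = 253820 * 0.088808 = 22541.2871
Life annuity-due factor ä_{x:8} = sum_{k=0}^{7} k_p_x * v^k = 6.275777
APV(future premiums) = 3629 * 6.275777 = 22774.7934
V = 22541.2871 - 22774.7934
= -233.5063


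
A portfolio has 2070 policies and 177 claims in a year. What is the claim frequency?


frequency = claims / policies
= 177 / 2070
= 0.0855


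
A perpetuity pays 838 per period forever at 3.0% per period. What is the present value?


PV = PMT / i
= 838 / 0.03
= 27933.3333


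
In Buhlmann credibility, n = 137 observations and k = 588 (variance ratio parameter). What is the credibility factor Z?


Z = n / (n + k)
= 137 / (137 + 588)
= 137 / 725
= 0.189


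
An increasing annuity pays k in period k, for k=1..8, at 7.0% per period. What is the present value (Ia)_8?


(Ia)_n = sum_{k=1}^{n} k * v^k, v = 1/(1+i)
v = 0.934579
Sum computed term by term:
(Ia)_8 = 24.7602


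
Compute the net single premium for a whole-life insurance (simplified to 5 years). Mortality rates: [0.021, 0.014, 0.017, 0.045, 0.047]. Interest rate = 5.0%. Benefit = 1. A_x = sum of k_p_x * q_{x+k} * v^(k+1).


v = 0.952381
Year 0: k_p_x=1.0, q=0.021, term=0.02
Year 1: k_p_x=0.979, q=0.014, term=0.012432
Year 2: k_p_x=0.965294, q=0.017, term=0.014176
Year 3: k_p_x=0.948884, q=0.045, term=0.035129
Year 4: k_p_x=0.906184, q=0.047, term=0.033371
A_x = 0.1151


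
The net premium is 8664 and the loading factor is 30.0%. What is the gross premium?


Gross = net * (1 + loading)
= 8664 * (1 + 0.3)
= 8664 * 1.3
= 11263.2


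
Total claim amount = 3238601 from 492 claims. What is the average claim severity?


severity = total / number
= 3238601 / 492
= 6582.5224


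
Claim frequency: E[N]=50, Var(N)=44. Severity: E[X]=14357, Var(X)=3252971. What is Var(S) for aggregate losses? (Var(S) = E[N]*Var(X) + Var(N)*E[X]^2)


Var(S) = E[N]*Var(X) + Var(N)*E[X]^2
= 50*3252971 + 44*14357^2
= 162648550 + 9069431756
= 9.2321e+09


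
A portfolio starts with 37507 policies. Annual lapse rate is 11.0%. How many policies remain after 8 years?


remaining = initial * (1 - lapse)^years
= 37507 * (1 - 0.11)^8
= 37507 * 0.393659
= 14764.9636


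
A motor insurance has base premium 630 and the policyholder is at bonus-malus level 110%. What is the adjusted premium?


adjusted = base * BM_level / 100
= 630 * 110 / 100
= 630 * 1.1
= 693.0


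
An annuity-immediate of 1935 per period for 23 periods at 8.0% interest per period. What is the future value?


FV = PMT * ((1+i)^n - 1) / i
= 1935 * ((1.08)^23 - 1) / 0.08
= 1935 * (5.871464 - 1) / 0.08
= 117828.5269


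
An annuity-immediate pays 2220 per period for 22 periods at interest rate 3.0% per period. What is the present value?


PV = PMT * (1 - (1+i)^(-n)) / i
= 2220 * (1 - (1+0.03)^(-22)) / 0.03
= 2220 * (1 - 0.521893) / 0.03
= 2220 * 15.936917
= 35379.9549


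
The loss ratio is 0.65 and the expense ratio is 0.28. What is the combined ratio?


Combined ratio = loss ratio + expense ratio
= 0.65 + 0.28
= 0.93


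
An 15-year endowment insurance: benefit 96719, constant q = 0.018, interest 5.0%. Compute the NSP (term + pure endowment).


Term component = 16224.1316
Pure endowment = 15_p_x * v^15 * benefit = 0.761504 * 0.481017 * 96719 = 35427.8362
NSP = 51651.9678


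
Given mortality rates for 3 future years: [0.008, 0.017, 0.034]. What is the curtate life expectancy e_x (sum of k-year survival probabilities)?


e_x = sum_{k=1}^{n} k_p_x
k_p_x values:
  1_p_x = 0.992
  2_p_x = 0.975136
  3_p_x = 0.941981
e_x = 2.9091


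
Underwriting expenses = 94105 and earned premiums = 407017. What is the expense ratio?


Expense ratio = expenses / premiums
= 94105 / 407017
= 0.2312


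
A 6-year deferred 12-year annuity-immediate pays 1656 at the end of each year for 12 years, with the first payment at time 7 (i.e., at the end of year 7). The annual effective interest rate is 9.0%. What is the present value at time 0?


PV at time 6 of the 12-year annuity-immediate:
a_n = 1656 * (1-(1+0.09)^(-12))/0.09 = 11858.1611
Discount back 6 years to time 0:
PV = 11858.1611 * (1+0.09)^(-6)
= 11858.1611 * 0.596267
= 7070.634


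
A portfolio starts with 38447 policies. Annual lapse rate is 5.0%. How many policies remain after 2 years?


remaining = initial * (1 - lapse)^years
= 38447 * (1 - 0.05)^2
= 38447 * 0.9025
= 34698.4175


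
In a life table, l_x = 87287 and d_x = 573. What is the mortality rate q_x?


q_x = d_x / l_x
= 573 / 87287
= 0.0066


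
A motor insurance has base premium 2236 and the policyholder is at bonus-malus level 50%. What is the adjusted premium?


adjusted = base * BM_level / 100
= 2236 * 50 / 100
= 2236 * 0.5
= 1118.0


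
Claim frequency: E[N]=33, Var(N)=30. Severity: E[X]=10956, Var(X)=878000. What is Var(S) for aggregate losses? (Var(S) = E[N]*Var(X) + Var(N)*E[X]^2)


Var(S) = E[N]*Var(X) + Var(N)*E[X]^2
= 33*878000 + 30*10956^2
= 28974000 + 3601018080
= 3.6300e+09


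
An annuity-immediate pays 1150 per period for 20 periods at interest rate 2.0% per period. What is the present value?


PV = PMT * (1 - (1+i)^(-n)) / i
= 1150 * (1 - (1+0.02)^(-20)) / 0.02
= 1150 * (1 - 0.672971) / 0.02
= 1150 * 16.351433
= 18804.1483


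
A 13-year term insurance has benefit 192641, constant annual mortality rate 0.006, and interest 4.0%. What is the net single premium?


NSP = benefit * sum_{k=0}^{n-1} k_p_x * q * v^(k+1)
With constant q=0.006, v=0.961538
Sum = 0.057994
NSP = 192641 * 0.057994
= 11172.0263


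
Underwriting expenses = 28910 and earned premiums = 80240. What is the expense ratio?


Expense ratio = expenses / premiums
= 28910 / 80240
= 0.3603


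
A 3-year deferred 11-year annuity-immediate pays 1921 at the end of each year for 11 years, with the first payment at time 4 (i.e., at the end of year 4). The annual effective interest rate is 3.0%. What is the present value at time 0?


PV at time 3 of the 11-year annuity-immediate:
a_n = 1921 * (1-(1+0.03)^(-11))/0.03 = 17774.2909
Discount back 3 years to time 0:
PV = 17774.2909 * (1+0.03)^(-3)
= 17774.2909 * 0.915142
= 16265.9941


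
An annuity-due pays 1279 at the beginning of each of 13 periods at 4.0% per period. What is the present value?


PV_due = PMT * (1-(1+i)^(-n))/i * (1+i)
PV_immediate = 12771.6436
PV_due = 12771.6436 * 1.04
= 13282.5093


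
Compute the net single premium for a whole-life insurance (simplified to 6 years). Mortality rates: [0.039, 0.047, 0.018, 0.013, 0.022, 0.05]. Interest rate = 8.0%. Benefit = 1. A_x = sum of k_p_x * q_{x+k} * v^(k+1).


v = 0.925926
Year 0: k_p_x=1.0, q=0.039, term=0.036111
Year 1: k_p_x=0.961, q=0.047, term=0.038723
Year 2: k_p_x=0.915833, q=0.018, term=0.013086
Year 3: k_p_x=0.899348, q=0.013, term=0.008594
Year 4: k_p_x=0.887656, q=0.022, term=0.013291
Year 5: k_p_x=0.868128, q=0.05, term=0.027353
A_x = 0.1372


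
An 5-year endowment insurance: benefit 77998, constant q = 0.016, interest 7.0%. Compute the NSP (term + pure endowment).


Term component = 4966.5708
Pure endowment = 5_p_x * v^5 * benefit = 0.922519 * 0.712986 * 77998 = 51302.6821
NSP = 56269.2529


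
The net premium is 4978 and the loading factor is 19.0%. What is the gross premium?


Gross = net * (1 + loading)
= 4978 * (1 + 0.19)
= 4978 * 1.19
= 5923.82


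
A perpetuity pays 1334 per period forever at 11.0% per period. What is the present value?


PV = PMT / i
= 1334 / 0.11
= 12127.2727


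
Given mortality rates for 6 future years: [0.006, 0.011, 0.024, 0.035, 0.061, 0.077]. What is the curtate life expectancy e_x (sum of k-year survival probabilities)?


e_x = sum_{k=1}^{n} k_p_x
k_p_x values:
  1_p_x = 0.994
  2_p_x = 0.983066
  3_p_x = 0.959472
  4_p_x = 0.925891
  5_p_x = 0.869412
  6_p_x = 0.802467
e_x = 5.5343


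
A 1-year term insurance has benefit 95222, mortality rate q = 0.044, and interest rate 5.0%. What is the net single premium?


NSP = benefit * q * v
v = 1/(1+i) = 0.952381
NSP = 95222 * 0.044 * 0.952381
= 3990.2552


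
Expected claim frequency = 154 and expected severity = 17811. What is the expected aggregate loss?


E[S] = E[N] * E[X]
= 154 * 17811
= 2.7429e+06


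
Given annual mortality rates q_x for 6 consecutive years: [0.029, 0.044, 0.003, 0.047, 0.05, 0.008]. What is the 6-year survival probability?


p_k = 1 - q_k for each year
Survival = product of (1 - q_k)
= 0.971 * 0.956 * 0.997 * 0.953 * 0.95 * 0.992
= 0.8312


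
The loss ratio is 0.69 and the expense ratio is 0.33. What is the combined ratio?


Combined ratio = loss ratio + expense ratio
= 0.69 + 0.33
= 1.02


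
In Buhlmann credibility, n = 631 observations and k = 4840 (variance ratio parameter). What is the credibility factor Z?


Z = n / (n + k)
= 631 / (631 + 4840)
= 631 / 5471
= 0.1153


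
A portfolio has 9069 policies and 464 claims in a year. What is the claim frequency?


frequency = claims / policies
= 464 / 9069
= 0.0512


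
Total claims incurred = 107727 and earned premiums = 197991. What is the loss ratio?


Loss ratio = claims / premiums
= 107727 / 197991
= 0.5441


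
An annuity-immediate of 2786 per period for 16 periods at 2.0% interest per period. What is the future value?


FV = PMT * ((1+i)^n - 1) / i
= 2786 * ((1.02)^16 - 1) / 0.02
= 2786 * (1.372786 - 1) / 0.02
= 51929.0487


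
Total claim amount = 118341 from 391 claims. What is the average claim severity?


severity = total / number
= 118341 / 391
= 302.6624


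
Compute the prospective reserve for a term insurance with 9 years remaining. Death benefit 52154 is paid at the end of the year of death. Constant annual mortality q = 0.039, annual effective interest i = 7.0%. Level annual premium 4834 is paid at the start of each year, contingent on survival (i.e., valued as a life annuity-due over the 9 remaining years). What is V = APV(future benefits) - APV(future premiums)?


v = 1/(1+i) = 0.934579
APV(future benefits) per unit = sum_{k=0}^{8} k_p_x * q * v^(k+1) = 0.221749
APV(future benefits) = 52154 * 0.221749 = 11565.1183
Life annuity-due factor ä_{x:9} = sum_{k=0}^{8} k_p_x * v^k = 6.083894
APV(future premiums) = 4834 * 6.083894 = 29409.5428
V = 11565.1183 - 29409.5428
= -17844.4245


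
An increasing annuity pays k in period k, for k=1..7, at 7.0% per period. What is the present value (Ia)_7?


(Ia)_n = sum_{k=1}^{n} k * v^k, v = 1/(1+i)
v = 0.934579
Sum computed term by term:
(Ia)_7 = 20.1042


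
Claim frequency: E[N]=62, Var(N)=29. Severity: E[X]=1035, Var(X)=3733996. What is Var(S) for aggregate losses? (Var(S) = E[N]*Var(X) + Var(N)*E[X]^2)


Var(S) = E[N]*Var(X) + Var(N)*E[X]^2
= 62*3733996 + 29*1035^2
= 231507752 + 31065525
= 2.6257e+08


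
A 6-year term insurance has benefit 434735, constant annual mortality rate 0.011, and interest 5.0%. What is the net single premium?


NSP = benefit * sum_{k=0}^{n-1} k_p_x * q * v^(k+1)
With constant q=0.011, v=0.952381
Sum = 0.054405
NSP = 434735 * 0.054405
= 23651.733


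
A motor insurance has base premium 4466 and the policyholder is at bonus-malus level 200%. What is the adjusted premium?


adjusted = base * BM_level / 100
= 4466 * 200 / 100
= 4466 * 2.0
= 8932.0


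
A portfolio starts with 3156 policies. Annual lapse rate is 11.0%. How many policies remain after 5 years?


remaining = initial * (1 - lapse)^years
= 3156 * (1 - 0.11)^5
= 3156 * 0.558406
= 1762.3292


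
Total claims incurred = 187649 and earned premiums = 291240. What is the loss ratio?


Loss ratio = claims / premiums
= 187649 / 291240
= 0.6443


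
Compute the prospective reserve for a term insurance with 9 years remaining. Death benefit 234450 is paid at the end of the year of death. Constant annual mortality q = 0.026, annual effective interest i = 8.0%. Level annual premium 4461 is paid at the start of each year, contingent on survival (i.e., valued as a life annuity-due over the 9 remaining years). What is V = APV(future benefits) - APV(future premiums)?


v = 1/(1+i) = 0.925926
APV(future benefits) per unit = sum_{k=0}^{8} k_p_x * q * v^(k+1) = 0.148481
APV(future benefits) = 234450 * 0.148481 = 34811.3767
Life annuity-due factor ä_{x:9} = sum_{k=0}^{8} k_p_x * v^k = 6.167673
APV(future premiums) = 4461 * 6.167673 = 27513.9911
V = 34811.3767 - 27513.9911
= 7297.3856


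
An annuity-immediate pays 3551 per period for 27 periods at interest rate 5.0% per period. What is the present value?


PV = PMT * (1 - (1+i)^(-n)) / i
= 3551 * (1 - (1+0.05)^(-27)) / 0.05
= 3551 * (1 - 0.267848) / 0.05
= 3551 * 14.643034
= 51997.4124


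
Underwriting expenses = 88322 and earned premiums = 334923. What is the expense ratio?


Expense ratio = expenses / premiums
= 88322 / 334923
= 0.2637


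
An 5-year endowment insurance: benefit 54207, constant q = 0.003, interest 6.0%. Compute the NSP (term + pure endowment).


Term component = 681.1591
Pure endowment = 5_p_x * v^5 * benefit = 0.98509 * 0.747258 * 54207 = 39902.6591
NSP = 40583.8182


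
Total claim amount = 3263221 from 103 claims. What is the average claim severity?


severity = total / number
= 3263221 / 103
= 31681.7573


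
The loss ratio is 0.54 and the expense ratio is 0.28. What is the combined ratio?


Combined ratio = loss ratio + expense ratio
= 0.54 + 0.28
= 0.82


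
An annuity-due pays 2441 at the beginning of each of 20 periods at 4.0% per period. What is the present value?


PV_due = PMT * (1-(1+i)^(-n))/i * (1+i)
PV_immediate = 33173.9866
PV_due = 33173.9866 * 1.04
= 34500.9461


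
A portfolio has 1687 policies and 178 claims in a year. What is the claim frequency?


frequency = claims / policies
= 178 / 1687
= 0.1055


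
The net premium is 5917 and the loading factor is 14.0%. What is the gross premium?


Gross = net * (1 + loading)
= 5917 * (1 + 0.14)
= 5917 * 1.14
= 6745.38


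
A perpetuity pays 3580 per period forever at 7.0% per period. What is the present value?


PV = PMT / i
= 3580 / 0.07
= 51142.8571


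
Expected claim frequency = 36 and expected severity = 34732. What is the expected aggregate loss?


E[S] = E[N] * E[X]
= 36 * 34732
= 1.2504e+06


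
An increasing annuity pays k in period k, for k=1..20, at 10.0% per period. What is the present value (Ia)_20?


(Ia)_n = sum_{k=1}^{n} k * v^k, v = 1/(1+i)
v = 0.909091
Sum computed term by term:
(Ia)_20 = 63.9205


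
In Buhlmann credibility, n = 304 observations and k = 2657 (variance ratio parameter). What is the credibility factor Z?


Z = n / (n + k)
= 304 / (304 + 2657)
= 304 / 2961
= 0.1027


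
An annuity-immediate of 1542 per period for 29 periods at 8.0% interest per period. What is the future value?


FV = PMT * ((1+i)^n - 1) / i
= 1542 * ((1.08)^29 - 1) / 0.08
= 1542 * (9.317275 - 1) / 0.08
= 160315.4736


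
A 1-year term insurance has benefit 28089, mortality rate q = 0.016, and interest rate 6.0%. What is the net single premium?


NSP = benefit * q * v
v = 1/(1+i) = 0.943396
NSP = 28089 * 0.016 * 0.943396
= 423.9849


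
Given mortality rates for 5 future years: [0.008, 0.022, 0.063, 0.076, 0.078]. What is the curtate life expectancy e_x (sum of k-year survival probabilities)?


e_x = sum_{k=1}^{n} k_p_x
k_p_x values:
  1_p_x = 0.992
  2_p_x = 0.970176
  3_p_x = 0.909055
  4_p_x = 0.839967
  5_p_x = 0.774449
e_x = 4.4856


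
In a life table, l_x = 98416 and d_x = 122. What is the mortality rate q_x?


q_x = d_x / l_x
= 122 / 98416
= 0.0012


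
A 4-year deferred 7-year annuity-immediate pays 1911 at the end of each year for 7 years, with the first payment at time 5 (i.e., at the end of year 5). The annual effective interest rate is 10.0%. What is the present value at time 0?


PV at time 4 of the 7-year annuity-immediate:
a_n = 1911 * (1-(1+0.1)^(-7))/0.1 = 9303.5484
Discount back 4 years to time 0:
PV = 9303.5484 * (1+0.1)^(-4)
= 9303.5484 * 0.683013
= 6354.4487


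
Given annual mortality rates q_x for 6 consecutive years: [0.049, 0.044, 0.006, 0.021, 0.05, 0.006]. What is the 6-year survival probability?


p_k = 1 - q_k for each year
Survival = product of (1 - q_k)
= 0.951 * 0.956 * 0.994 * 0.979 * 0.95 * 0.994
= 0.8354


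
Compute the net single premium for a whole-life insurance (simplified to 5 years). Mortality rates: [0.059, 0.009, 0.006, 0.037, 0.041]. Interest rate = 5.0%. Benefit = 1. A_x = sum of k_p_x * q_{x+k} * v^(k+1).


v = 0.952381
Year 0: k_p_x=1.0, q=0.059, term=0.05619
Year 1: k_p_x=0.941, q=0.009, term=0.007682
Year 2: k_p_x=0.932531, q=0.006, term=0.004833
Year 3: k_p_x=0.926936, q=0.037, term=0.028216
Year 4: k_p_x=0.892639, q=0.041, term=0.028676
A_x = 0.1256


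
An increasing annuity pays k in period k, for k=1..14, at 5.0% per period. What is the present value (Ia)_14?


(Ia)_n = sum_{k=1}^{n} k * v^k, v = 1/(1+i)
v = 0.952381
Sum computed term by term:
(Ia)_14 = 66.4524


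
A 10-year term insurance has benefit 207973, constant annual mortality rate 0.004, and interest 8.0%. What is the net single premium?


NSP = benefit * sum_{k=0}^{n-1} k_p_x * q * v^(k+1)
With constant q=0.004, v=0.925926
Sum = 0.026429
NSP = 207973 * 0.026429
= 5496.4717


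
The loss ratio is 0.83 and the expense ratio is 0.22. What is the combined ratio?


Combined ratio = loss ratio + expense ratio
= 0.83 + 0.22
= 1.05


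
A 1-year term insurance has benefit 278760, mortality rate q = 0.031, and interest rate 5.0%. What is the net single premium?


NSP = benefit * q * v
v = 1/(1+i) = 0.952381
NSP = 278760 * 0.031 * 0.952381
= 8230.0571


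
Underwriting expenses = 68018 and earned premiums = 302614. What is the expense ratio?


Expense ratio = expenses / premiums
= 68018 / 302614
= 0.2248


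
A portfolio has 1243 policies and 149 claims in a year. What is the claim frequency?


frequency = claims / policies
= 149 / 1243
= 0.1199


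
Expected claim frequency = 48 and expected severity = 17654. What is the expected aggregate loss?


E[S] = E[N] * E[X]
= 48 * 17654
= 847392


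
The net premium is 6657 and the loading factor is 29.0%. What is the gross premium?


Gross = net * (1 + loading)
= 6657 * (1 + 0.29)
= 6657 * 1.29
= 8587.53


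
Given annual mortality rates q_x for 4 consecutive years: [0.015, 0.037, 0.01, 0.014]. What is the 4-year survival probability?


p_k = 1 - q_k for each year
Survival = product of (1 - q_k)
= 0.985 * 0.963 * 0.99 * 0.986
= 0.9259


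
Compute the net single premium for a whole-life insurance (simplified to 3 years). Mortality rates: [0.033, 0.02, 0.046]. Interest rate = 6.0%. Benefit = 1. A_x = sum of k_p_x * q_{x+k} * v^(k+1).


v = 0.943396
Year 0: k_p_x=1.0, q=0.033, term=0.031132
Year 1: k_p_x=0.967, q=0.02, term=0.017213
Year 2: k_p_x=0.94766, q=0.046, term=0.036601
A_x = 0.0849


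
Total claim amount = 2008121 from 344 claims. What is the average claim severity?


severity = total / number
= 2008121 / 344
= 5837.561


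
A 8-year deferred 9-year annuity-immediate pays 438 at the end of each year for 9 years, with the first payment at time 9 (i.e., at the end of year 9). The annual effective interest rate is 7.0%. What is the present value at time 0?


PV at time 8 of the 9-year annuity-immediate:
a_n = 438 * (1-(1+0.07)^(-9))/0.07 = 2853.6717
Discount back 8 years to time 0:
PV = 2853.6717 * (1+0.07)^(-8)
= 2853.6717 * 0.582009
= 1660.8629


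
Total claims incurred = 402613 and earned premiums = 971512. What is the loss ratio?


Loss ratio = claims / premiums
= 402613 / 971512
= 0.4144


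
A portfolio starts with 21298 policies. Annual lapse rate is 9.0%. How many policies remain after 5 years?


remaining = initial * (1 - lapse)^years
= 21298 * (1 - 0.09)^5
= 21298 * 0.624032
= 13290.6366


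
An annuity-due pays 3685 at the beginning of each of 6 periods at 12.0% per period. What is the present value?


PV_due = PMT * (1-(1+i)^(-n))/i * (1+i)
PV_immediate = 15150.536
PV_due = 15150.536 * 1.12
= 16968.6003


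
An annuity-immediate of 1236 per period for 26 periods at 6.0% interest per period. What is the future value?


FV = PMT * ((1+i)^n - 1) / i
= 1236 * ((1.06)^26 - 1) / 0.06
= 1236 * (4.549383 - 1) / 0.06
= 73117.289


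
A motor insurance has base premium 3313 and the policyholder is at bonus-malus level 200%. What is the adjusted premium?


adjusted = base * BM_level / 100
= 3313 * 200 / 100
= 3313 * 2.0
= 6626.0


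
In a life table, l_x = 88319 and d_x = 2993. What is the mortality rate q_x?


q_x = d_x / l_x
= 2993 / 88319
= 0.0339


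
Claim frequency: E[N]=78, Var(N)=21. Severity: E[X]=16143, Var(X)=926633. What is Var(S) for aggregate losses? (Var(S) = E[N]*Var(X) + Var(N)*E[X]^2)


Var(S) = E[N]*Var(X) + Var(N)*E[X]^2
= 78*926633 + 21*16143^2
= 72277374 + 5472525429
= 5.5448e+09


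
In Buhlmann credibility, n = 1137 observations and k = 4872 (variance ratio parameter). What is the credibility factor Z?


Z = n / (n + k)
= 1137 / (1137 + 4872)
= 1137 / 6009
= 0.1892


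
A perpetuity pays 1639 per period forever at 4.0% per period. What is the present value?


PV = PMT / i
= 1639 / 0.04
= 40975.0


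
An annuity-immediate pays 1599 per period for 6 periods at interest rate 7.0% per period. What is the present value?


PV = PMT * (1 - (1+i)^(-n)) / i
= 1599 * (1 - (1+0.07)^(-6)) / 0.07
= 1599 * (1 - 0.666342) / 0.07
= 1599 * 4.76654
= 7621.6969


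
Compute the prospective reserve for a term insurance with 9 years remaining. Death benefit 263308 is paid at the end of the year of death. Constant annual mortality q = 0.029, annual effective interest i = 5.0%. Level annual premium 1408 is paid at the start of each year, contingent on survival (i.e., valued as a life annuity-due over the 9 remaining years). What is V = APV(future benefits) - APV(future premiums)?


v = 1/(1+i) = 0.952381
APV(future benefits) per unit = sum_{k=0}^{8} k_p_x * q * v^(k+1) = 0.18552
APV(future benefits) = 263308 * 0.18552 = 48848.9529
Life annuity-due factor ä_{x:9} = sum_{k=0}^{8} k_p_x * v^k = 6.717111
APV(future premiums) = 1408 * 6.717111 = 9457.6919
V = 48848.9529 - 9457.6919
= 39391.261


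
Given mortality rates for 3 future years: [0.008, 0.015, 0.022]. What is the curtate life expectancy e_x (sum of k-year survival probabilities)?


e_x = sum_{k=1}^{n} k_p_x
k_p_x values:
  1_p_x = 0.992
  2_p_x = 0.97712
  3_p_x = 0.955623
e_x = 2.9247


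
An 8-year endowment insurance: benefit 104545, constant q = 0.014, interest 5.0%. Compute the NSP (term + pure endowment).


Term component = 9041.4453
Pure endowment = 8_p_x * v^8 * benefit = 0.893337 * 0.676839 * 104545 = 63212.6786
NSP = 72254.1239


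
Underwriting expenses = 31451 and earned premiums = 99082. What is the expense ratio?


Expense ratio = expenses / premiums
= 31451 / 99082
= 0.3174


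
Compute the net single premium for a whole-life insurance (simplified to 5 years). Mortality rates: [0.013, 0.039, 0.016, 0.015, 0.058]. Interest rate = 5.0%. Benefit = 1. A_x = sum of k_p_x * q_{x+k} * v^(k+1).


v = 0.952381
Year 0: k_p_x=1.0, q=0.013, term=0.012381
Year 1: k_p_x=0.987, q=0.039, term=0.034914
Year 2: k_p_x=0.948507, q=0.016, term=0.01311
Year 3: k_p_x=0.933331, q=0.015, term=0.011518
Year 4: k_p_x=0.919331, q=0.058, term=0.041779
A_x = 0.1137


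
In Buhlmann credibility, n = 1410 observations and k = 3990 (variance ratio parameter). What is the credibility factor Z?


Z = n / (n + k)
= 1410 / (1410 + 3990)
= 1410 / 5400
= 0.2611


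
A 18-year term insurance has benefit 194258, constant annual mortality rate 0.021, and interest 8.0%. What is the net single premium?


NSP = benefit * sum_{k=0}^{n-1} k_p_x * q * v^(k+1)
With constant q=0.021, v=0.925926
Sum = 0.17241
NSP = 194258 * 0.17241
= 33492.047


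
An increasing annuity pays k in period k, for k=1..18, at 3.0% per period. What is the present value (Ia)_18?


(Ia)_n = sum_{k=1}^{n} k * v^k, v = 1/(1+i)
v = 0.970874
Sum computed term by term:
(Ia)_18 = 119.7672


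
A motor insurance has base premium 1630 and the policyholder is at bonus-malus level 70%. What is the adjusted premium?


adjusted = base * BM_level / 100
= 1630 * 70 / 100
= 1630 * 0.7
= 1141.0


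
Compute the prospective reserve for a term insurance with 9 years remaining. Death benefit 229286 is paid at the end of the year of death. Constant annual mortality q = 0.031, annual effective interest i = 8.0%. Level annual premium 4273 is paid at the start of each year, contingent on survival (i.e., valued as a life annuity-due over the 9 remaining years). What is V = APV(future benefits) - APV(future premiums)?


v = 1/(1+i) = 0.925926
APV(future benefits) per unit = sum_{k=0}^{8} k_p_x * q * v^(k+1) = 0.174049
APV(future benefits) = 229286 * 0.174049 = 39907.0998
Life annuity-due factor ä_{x:9} = sum_{k=0}^{8} k_p_x * v^k = 6.063658
APV(future premiums) = 4273 * 6.063658 = 25910.0102
V = 39907.0998 - 25910.0102
= 13997.0896


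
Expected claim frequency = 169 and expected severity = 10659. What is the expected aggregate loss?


E[S] = E[N] * E[X]
= 169 * 10659
= 1.8014e+06


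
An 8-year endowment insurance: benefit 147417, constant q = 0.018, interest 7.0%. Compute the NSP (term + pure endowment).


Term component = 14977.4156
Pure endowment = 8_p_x * v^8 * benefit = 0.864753 * 0.582009 * 147417 = 74194.0793
NSP = 89171.4949


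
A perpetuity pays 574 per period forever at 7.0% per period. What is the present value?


PV = PMT / i
= 574 / 0.07
= 8200.0


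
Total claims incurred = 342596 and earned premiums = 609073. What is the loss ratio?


Loss ratio = claims / premiums
= 342596 / 609073
= 0.5625


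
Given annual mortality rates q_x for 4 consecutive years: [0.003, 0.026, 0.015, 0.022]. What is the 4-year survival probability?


p_k = 1 - q_k for each year
Survival = product of (1 - q_k)
= 0.997 * 0.974 * 0.985 * 0.978
= 0.9355


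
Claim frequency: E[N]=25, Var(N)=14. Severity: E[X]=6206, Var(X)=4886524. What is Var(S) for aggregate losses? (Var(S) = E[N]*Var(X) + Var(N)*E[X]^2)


Var(S) = E[N]*Var(X) + Var(N)*E[X]^2
= 25*4886524 + 14*6206^2
= 122163100 + 539202104
= 6.6137e+08


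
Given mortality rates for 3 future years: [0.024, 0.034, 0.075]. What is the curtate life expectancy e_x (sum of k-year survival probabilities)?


e_x = sum_{k=1}^{n} k_p_x
k_p_x values:
  1_p_x = 0.976
  2_p_x = 0.942816
  3_p_x = 0.872105
e_x = 2.7909


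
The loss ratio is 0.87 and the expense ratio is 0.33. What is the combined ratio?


Combined ratio = loss ratio + expense ratio
= 0.87 + 0.33
= 1.2


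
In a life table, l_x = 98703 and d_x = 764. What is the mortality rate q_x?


q_x = d_x / l_x
= 764 / 98703
= 0.0077


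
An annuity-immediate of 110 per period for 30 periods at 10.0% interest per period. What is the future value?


FV = PMT * ((1+i)^n - 1) / i
= 110 * ((1.1)^30 - 1) / 0.1
= 110 * (17.449402 - 1) / 0.1
= 18094.3425


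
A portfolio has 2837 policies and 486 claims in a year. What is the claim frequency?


frequency = claims / policies
= 486 / 2837
= 0.1713


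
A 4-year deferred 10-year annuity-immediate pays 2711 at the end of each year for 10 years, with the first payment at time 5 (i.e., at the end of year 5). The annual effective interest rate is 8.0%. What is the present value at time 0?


PV at time 4 of the 10-year annuity-immediate:
a_n = 2711 * (1-(1+0.08)^(-10))/0.08 = 18191.0307
Discount back 4 years to time 0:
PV = 18191.0307 * (1+0.08)^(-4)
= 18191.0307 * 0.73503
= 13370.9506


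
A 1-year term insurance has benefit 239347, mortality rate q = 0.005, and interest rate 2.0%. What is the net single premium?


NSP = benefit * q * v
v = 1/(1+i) = 0.980392
NSP = 239347 * 0.005 * 0.980392
= 1173.2696


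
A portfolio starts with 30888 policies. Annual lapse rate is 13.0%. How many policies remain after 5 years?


remaining = initial * (1 - lapse)^years
= 30888 * (1 - 0.13)^5
= 30888 * 0.498421
= 15395.2254


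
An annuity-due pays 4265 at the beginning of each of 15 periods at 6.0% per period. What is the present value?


PV_due = PMT * (1-(1+i)^(-n))/i * (1+i)
PV_immediate = 41422.7419
PV_due = 41422.7419 * 1.06
= 43908.1064


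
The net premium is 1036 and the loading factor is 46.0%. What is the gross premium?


Gross = net * (1 + loading)
= 1036 * (1 + 0.46)
= 1036 * 1.46
= 1512.56


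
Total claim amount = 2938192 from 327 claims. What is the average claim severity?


severity = total / number
= 2938192 / 327
= 8985.2966


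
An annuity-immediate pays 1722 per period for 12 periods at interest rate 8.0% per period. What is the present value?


PV = PMT * (1 - (1+i)^(-n)) / i
= 1722 * (1 - (1+0.08)^(-12)) / 0.08
= 1722 * (1 - 0.397114) / 0.08
= 1722 * 7.536078
= 12977.1263


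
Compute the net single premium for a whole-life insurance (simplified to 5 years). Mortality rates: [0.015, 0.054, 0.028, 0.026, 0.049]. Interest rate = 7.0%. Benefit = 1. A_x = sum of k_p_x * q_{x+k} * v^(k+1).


v = 0.934579
Year 0: k_p_x=1.0, q=0.015, term=0.014019
Year 1: k_p_x=0.985, q=0.054, term=0.046458
Year 2: k_p_x=0.93181, q=0.028, term=0.021298
Year 3: k_p_x=0.905719, q=0.026, term=0.017965
Year 4: k_p_x=0.882171, q=0.049, term=0.03082
A_x = 0.1306


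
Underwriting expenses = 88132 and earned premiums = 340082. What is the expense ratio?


Expense ratio = expenses / premiums
= 88132 / 340082
= 0.2591


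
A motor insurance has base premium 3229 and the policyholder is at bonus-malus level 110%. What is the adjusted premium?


adjusted = base * BM_level / 100
= 3229 * 110 / 100
= 3229 * 1.1
= 3551.9


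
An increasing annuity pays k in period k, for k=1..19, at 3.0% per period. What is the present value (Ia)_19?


(Ia)_n = sum_{k=1}^{n} k * v^k, v = 1/(1+i)
v = 0.970874
Sum computed term by term:
(Ia)_19 = 130.6026


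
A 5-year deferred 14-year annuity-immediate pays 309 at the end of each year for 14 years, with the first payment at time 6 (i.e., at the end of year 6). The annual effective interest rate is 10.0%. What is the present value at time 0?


PV at time 5 of the 14-year annuity-immediate:
a_n = 309 * (1-(1+0.1)^(-14))/0.1 = 2276.3064
Discount back 5 years to time 0:
PV = 2276.3064 * (1+0.1)^(-5)
= 2276.3064 * 0.620921
= 1413.4072


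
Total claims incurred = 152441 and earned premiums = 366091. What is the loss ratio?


Loss ratio = claims / premiums
= 152441 / 366091
= 0.4164


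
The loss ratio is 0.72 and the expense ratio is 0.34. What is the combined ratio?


Combined ratio = loss ratio + expense ratio
= 0.72 + 0.34
= 1.06


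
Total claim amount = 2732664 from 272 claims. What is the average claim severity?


severity = total / number
= 2732664 / 272
= 10046.5588


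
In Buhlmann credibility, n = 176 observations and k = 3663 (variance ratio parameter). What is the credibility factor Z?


Z = n / (n + k)
= 176 / (176 + 3663)
= 176 / 3839
= 0.0458


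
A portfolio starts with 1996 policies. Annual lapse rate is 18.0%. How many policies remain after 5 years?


remaining = initial * (1 - lapse)^years
= 1996 * (1 - 0.18)^5
= 1996 * 0.37074
= 739.9967


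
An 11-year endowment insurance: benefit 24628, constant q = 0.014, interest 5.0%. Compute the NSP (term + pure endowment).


Term component = 2690.0022
Pure endowment = 11_p_x * v^11 * benefit = 0.85634 * 0.584679 * 24628 = 12330.8473
NSP = 15020.8494


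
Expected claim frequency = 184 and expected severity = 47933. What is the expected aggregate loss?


E[S] = E[N] * E[X]
= 184 * 47933
= 8.8197e+06


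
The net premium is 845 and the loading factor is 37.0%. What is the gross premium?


Gross = net * (1 + loading)
= 845 * (1 + 0.37)
= 845 * 1.37
= 1157.65


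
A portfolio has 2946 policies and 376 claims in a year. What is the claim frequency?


frequency = claims / policies
= 376 / 2946
= 0.1276


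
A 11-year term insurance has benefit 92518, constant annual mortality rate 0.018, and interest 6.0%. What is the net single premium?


NSP = benefit * sum_{k=0}^{n-1} k_p_x * q * v^(k+1)
With constant q=0.018, v=0.943396
Sum = 0.13122
NSP = 92518 * 0.13122
= 12140.1729


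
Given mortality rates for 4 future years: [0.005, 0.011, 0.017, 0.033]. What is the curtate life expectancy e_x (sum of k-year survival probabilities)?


e_x = sum_{k=1}^{n} k_p_x
k_p_x values:
  1_p_x = 0.995
  2_p_x = 0.984055
  3_p_x = 0.967326
  4_p_x = 0.935404
e_x = 3.8818


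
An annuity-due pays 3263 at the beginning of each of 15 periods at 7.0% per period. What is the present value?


PV_due = PMT * (1-(1+i)^(-n))/i * (1+i)
PV_immediate = 29719.1234
PV_due = 29719.1234 * 1.07
= 31799.462


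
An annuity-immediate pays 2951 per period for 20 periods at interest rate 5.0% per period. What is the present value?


PV = PMT * (1 - (1+i)^(-n)) / i
= 2951 * (1 - (1+0.05)^(-20)) / 0.05
= 2951 * (1 - 0.376889) / 0.05
= 2951 * 12.46221
= 36775.9827


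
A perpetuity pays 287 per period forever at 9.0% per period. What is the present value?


PV = PMT / i
= 287 / 0.09
= 3188.8889


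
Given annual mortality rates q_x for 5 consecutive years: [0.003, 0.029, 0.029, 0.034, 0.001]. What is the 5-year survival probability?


p_k = 1 - q_k for each year
Survival = product of (1 - q_k)
= 0.997 * 0.971 * 0.971 * 0.966 * 0.999
= 0.9071


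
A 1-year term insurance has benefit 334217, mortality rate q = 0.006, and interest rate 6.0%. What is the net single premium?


NSP = benefit * q * v
v = 1/(1+i) = 0.943396
NSP = 334217 * 0.006 * 0.943396
= 1891.7943


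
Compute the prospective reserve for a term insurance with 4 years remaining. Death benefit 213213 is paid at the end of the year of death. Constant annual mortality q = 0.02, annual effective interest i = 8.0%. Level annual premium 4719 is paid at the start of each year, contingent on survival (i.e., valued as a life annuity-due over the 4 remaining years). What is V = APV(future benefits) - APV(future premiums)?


v = 1/(1+i) = 0.925926
APV(future benefits) per unit = sum_{k=0}^{3} k_p_x * q * v^(k+1) = 0.064406
APV(future benefits) = 213213 * 0.064406 = 13732.2761
Life annuity-due factor ä_{x:4} = sum_{k=0}^{3} k_p_x * v^k = 3.477944
APV(future premiums) = 4719 * 3.477944 = 16412.4185
V = 13732.2761 - 16412.4185
= -2680.1424


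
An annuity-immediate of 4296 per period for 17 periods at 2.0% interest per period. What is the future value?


FV = PMT * ((1+i)^n - 1) / i
= 4296 * ((1.02)^17 - 1) / 0.02
= 4296 * (1.400241 - 1) / 0.02
= 85971.8568


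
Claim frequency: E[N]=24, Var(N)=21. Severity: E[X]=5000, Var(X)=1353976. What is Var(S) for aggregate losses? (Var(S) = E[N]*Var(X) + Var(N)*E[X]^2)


Var(S) = E[N]*Var(X) + Var(N)*E[X]^2
= 24*1353976 + 21*5000^2
= 32495424 + 525000000
= 5.5750e+08


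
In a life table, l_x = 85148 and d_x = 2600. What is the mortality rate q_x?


q_x = d_x / l_x
= 2600 / 85148
= 0.0305


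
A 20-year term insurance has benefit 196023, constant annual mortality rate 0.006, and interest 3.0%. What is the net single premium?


NSP = benefit * sum_{k=0}^{n-1} k_p_x * q * v^(k+1)
With constant q=0.006, v=0.970874
Sum = 0.084852
NSP = 196023 * 0.084852
= 16632.9149


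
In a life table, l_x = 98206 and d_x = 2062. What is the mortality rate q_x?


q_x = d_x / l_x
= 2062 / 98206
= 0.021


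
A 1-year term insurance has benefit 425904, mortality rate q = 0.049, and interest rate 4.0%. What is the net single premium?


NSP = benefit * q * v
v = 1/(1+i) = 0.961538
NSP = 425904 * 0.049 * 0.961538
= 20066.6308


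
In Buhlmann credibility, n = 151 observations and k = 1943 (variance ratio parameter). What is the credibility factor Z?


Z = n / (n + k)
= 151 / (151 + 1943)
= 151 / 2094
= 0.0721


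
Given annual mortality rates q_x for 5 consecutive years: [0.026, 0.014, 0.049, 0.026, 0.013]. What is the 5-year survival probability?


p_k = 1 - q_k for each year
Survival = product of (1 - q_k)
= 0.974 * 0.986 * 0.951 * 0.974 * 0.987
= 0.878


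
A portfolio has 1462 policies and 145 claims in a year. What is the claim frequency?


frequency = claims / policies
= 145 / 1462
= 0.0992


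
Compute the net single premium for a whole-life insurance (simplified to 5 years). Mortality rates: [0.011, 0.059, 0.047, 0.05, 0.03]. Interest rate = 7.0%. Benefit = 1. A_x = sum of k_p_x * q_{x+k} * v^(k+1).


v = 0.934579
Year 0: k_p_x=1.0, q=0.011, term=0.01028
Year 1: k_p_x=0.989, q=0.059, term=0.050966
Year 2: k_p_x=0.930649, q=0.047, term=0.035705
Year 3: k_p_x=0.886908, q=0.05, term=0.033831
Year 4: k_p_x=0.842563, q=0.03, term=0.018022
A_x = 0.1488


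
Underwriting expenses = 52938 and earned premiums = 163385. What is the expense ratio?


Expense ratio = expenses / premiums
= 52938 / 163385
= 0.324


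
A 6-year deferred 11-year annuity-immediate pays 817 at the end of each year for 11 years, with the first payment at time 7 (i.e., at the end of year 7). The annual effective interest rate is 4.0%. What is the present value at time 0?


PV at time 6 of the 11-year annuity-immediate:
a_n = 817 * (1-(1+0.04)^(-11))/0.04 = 7157.3095
Discount back 6 years to time 0:
PV = 7157.3095 * (1+0.04)^(-6)
= 7157.3095 * 0.790315
= 5656.5256


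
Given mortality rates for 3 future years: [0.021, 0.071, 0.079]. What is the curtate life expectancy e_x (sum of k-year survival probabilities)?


e_x = sum_{k=1}^{n} k_p_x
k_p_x values:
  1_p_x = 0.979
  2_p_x = 0.909491
  3_p_x = 0.837641
e_x = 2.7261
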